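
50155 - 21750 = 28405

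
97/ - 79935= - 97/79935= - 0.00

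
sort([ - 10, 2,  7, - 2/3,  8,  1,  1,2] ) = [ - 10, - 2/3, 1,1, 2,  2,7, 8 ] 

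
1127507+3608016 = 4735523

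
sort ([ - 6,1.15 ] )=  [-6,1.15]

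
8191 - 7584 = 607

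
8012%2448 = 668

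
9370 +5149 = 14519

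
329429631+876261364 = 1205690995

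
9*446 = 4014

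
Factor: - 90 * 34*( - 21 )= 2^2*  3^3 * 5^1*  7^1*17^1 = 64260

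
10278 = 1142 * 9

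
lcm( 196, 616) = 4312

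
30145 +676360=706505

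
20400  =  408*50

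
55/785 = 11/157 = 0.07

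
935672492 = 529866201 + 405806291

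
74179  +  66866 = 141045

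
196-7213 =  - 7017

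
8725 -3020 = 5705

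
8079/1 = 8079 = 8079.00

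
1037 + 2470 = 3507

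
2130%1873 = 257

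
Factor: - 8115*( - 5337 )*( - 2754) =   -  2^1*3^7*5^1*17^1* 541^1*593^1  =  - 119275065270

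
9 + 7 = 16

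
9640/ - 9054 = -4820/4527 = -1.06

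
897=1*897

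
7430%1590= 1070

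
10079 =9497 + 582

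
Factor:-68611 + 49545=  - 19066 = - 2^1*9533^1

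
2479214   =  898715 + 1580499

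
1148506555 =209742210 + 938764345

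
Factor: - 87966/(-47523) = 2^1*3^4 *7^( - 1 )*31^(-1 )*73^ (-1)*181^1 = 29322/15841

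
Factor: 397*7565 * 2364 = 7099813020 = 2^2*3^1*5^1*17^1*89^1*197^1 * 397^1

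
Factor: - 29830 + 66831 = 163^1*227^1= 37001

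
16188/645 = 5396/215 = 25.10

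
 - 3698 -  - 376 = -3322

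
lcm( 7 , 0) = 0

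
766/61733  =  766/61733 = 0.01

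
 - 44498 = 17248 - 61746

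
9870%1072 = 222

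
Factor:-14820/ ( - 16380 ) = 19/21= 3^(  -  1 ) * 7^( - 1)*19^1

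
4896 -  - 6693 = 11589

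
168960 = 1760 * 96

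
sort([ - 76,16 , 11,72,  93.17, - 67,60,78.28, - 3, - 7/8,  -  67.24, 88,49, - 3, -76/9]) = [-76,-67.24, - 67, - 76/9,-3,-3, - 7/8,11, 16, 49,60,72,78.28,88,93.17 ]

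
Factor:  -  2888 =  - 2^3*19^2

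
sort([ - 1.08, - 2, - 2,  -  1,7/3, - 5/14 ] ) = [ - 2, - 2,-1.08, - 1, - 5/14,7/3]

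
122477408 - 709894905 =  - 587417497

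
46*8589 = 395094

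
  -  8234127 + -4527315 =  - 12761442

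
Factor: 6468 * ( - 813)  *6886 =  -36209920824= -2^3*3^2*7^2*11^2 * 271^1*313^1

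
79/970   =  79/970 = 0.08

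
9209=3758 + 5451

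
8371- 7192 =1179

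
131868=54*2442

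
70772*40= 2830880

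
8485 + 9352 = 17837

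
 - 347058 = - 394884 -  - 47826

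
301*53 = 15953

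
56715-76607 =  - 19892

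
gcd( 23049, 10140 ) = 39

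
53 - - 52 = 105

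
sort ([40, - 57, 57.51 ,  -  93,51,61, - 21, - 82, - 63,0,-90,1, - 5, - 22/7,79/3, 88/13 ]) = [-93, - 90, - 82, - 63, - 57, - 21, - 5,-22/7, 0,1,88/13, 79/3,  40, 51,57.51, 61]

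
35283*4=141132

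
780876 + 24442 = 805318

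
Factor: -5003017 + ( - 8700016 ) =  - 13703033^1  =  - 13703033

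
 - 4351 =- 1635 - 2716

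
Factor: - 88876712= - 2^3*149^1*74561^1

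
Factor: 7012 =2^2*1753^1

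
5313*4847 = 25752111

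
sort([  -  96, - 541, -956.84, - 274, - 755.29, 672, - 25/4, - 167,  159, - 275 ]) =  [ - 956.84,-755.29, - 541, - 275,  -  274, - 167,  -  96,-25/4, 159, 672]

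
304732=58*5254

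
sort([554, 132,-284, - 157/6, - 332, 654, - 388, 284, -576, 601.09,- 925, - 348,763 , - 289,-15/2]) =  [ - 925, - 576, - 388, - 348,- 332,-289 , - 284,  -  157/6, - 15/2, 132, 284,554, 601.09, 654,763 ] 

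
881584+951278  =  1832862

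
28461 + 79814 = 108275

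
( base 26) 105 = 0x2a9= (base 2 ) 1010101001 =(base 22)18L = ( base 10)681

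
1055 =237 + 818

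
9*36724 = 330516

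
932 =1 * 932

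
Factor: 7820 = 2^2 * 5^1 * 17^1*23^1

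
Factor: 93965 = 5^1*18793^1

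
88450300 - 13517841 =74932459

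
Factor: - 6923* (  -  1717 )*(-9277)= -110273760107 = - 7^1*17^1*23^1*43^1*101^1 * 9277^1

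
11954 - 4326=7628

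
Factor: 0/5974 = 0^1  =  0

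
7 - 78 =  - 71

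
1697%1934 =1697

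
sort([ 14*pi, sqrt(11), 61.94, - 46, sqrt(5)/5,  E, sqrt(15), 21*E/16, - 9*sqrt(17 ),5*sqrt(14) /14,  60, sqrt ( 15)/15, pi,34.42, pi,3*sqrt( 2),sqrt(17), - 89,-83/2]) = [ - 89, -46, - 83/2, - 9*sqrt(17 ),sqrt(15 ) /15, sqrt(5) /5, 5*sqrt(14)/14,E, pi, pi, sqrt (11 ),21*E/16, sqrt(15),sqrt(17 ), 3 *sqrt (2 ), 34.42, 14*pi, 60, 61.94]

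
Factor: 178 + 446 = 624 =2^4*3^1*13^1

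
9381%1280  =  421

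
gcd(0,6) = 6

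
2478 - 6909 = -4431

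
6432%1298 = 1240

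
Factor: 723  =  3^1 *241^1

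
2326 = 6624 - 4298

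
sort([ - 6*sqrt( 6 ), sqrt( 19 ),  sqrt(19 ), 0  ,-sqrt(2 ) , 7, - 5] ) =[ - 6*sqrt(6 ), - 5,-sqrt( 2), 0,sqrt(19),sqrt( 19),7]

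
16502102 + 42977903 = 59480005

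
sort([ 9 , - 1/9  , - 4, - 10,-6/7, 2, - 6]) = [-10 , - 6, -4, - 6/7, - 1/9,2, 9] 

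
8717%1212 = 233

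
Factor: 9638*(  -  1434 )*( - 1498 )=2^3*3^1*7^1*61^1*79^1*107^1*239^1= 20703696216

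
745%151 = 141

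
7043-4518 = 2525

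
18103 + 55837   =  73940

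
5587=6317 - 730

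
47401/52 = 47401/52 = 911.56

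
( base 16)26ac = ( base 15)2e00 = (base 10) 9900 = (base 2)10011010101100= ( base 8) 23254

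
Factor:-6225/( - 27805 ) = 3^1*5^1 * 67^( - 1)  =  15/67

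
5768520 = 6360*907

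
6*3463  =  20778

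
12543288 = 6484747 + 6058541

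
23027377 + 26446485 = 49473862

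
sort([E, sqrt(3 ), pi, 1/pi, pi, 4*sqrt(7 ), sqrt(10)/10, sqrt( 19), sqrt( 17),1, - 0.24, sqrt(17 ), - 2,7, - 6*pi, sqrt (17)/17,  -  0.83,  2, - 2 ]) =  [ - 6*pi, - 2, - 2,-0.83,- 0.24 , sqrt( 17)/17, sqrt(10) /10,1/pi, 1, sqrt(3 ), 2, E,pi,pi, sqrt(17) , sqrt (17),  sqrt(19)  ,  7 , 4*sqrt(7)]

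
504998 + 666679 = 1171677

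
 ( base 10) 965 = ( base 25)1df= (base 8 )1705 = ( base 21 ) 23K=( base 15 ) 445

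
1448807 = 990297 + 458510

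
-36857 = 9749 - 46606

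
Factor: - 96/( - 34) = 2^4*  3^1 * 17^(-1)  =  48/17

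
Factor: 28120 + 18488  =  2^4*3^1*971^1 = 46608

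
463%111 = 19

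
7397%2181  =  854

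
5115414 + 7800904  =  12916318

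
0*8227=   0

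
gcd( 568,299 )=1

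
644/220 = 2 + 51/55 = 2.93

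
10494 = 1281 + 9213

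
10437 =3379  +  7058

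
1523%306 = 299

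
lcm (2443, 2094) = 14658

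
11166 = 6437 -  - 4729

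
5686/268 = 21 + 29/134 = 21.22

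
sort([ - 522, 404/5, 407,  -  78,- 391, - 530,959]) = [-530, - 522,-391,-78,404/5, 407,959]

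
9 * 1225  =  11025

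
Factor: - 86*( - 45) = 3870 = 2^1 * 3^2*5^1*43^1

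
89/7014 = 89/7014  =  0.01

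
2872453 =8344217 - 5471764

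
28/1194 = 14/597 = 0.02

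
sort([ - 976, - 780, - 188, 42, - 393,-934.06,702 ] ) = [ - 976,-934.06,-780,-393, - 188, 42, 702]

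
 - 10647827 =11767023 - 22414850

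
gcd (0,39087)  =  39087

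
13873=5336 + 8537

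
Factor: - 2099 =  - 2099^1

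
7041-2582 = 4459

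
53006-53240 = - 234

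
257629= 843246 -585617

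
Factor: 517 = 11^1 * 47^1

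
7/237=7/237=   0.03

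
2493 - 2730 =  - 237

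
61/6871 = 61/6871 = 0.01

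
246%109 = 28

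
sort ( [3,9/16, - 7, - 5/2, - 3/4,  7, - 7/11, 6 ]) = [ - 7 , - 5/2, - 3/4, -7/11,9/16,3,6,7]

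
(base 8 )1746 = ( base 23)1k9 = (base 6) 4342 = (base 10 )998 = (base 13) 5BA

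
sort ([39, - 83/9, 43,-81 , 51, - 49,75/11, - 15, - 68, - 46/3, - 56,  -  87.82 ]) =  [ - 87.82,  -  81, - 68, - 56,-49, - 46/3,-15, - 83/9, 75/11, 39,43, 51]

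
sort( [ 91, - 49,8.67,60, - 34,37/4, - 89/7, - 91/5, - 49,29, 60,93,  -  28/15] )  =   [ - 49, - 49, - 34,  -  91/5, - 89/7, - 28/15, 8.67, 37/4, 29, 60,60,91, 93 ] 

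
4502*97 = 436694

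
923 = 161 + 762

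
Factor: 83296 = 2^5*19^1*137^1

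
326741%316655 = 10086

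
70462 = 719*98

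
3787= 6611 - 2824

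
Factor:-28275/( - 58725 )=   3^( - 3)*13^1  =  13/27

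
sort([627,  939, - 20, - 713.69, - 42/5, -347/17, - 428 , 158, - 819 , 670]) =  [  -  819,-713.69, - 428, - 347/17, - 20, - 42/5,  158,  627,670,  939]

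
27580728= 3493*7896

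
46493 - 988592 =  - 942099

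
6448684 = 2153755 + 4294929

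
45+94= 139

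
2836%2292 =544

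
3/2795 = 3/2795 = 0.00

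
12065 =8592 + 3473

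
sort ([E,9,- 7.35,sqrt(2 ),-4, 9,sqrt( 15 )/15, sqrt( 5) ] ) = [- 7.35, -4,sqrt(15)/15,sqrt(2), sqrt(5), E,  9,9 ] 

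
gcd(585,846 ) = 9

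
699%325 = 49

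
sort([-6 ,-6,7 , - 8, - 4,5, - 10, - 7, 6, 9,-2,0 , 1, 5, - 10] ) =[-10, - 10, -8,-7, - 6 , - 6, - 4, - 2,0, 1, 5, 5,6,7, 9 ]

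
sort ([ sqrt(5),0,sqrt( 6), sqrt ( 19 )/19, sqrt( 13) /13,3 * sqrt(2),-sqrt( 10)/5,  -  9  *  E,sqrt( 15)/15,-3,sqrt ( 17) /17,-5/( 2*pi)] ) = [ - 9*E,  -  3, - 5/ ( 2*pi ), - sqrt( 10) /5, 0, sqrt( 19)/19,sqrt( 17)/17,sqrt( 15 )/15,sqrt(13) /13, sqrt( 5), sqrt ( 6 ),  3*sqrt(2) ] 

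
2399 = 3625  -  1226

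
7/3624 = 7/3624 = 0.00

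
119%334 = 119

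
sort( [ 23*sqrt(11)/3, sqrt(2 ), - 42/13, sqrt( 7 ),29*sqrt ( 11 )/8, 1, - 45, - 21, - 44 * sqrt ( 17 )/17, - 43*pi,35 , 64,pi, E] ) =[  -  43*pi, - 45, - 21 , - 44* sqrt( 17 )/17, - 42/13,1, sqrt( 2),sqrt( 7),E,pi,29*sqrt ( 11 )/8,23*sqrt( 11 )/3, 35, 64]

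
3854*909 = 3503286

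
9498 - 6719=2779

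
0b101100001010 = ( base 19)7fe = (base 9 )3780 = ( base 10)2826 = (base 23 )57k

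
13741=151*91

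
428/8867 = 428/8867 = 0.05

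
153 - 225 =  - 72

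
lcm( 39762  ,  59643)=119286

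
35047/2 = 17523 + 1/2=17523.50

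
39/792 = 13/264= 0.05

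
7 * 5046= 35322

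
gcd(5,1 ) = 1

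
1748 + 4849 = 6597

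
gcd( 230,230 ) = 230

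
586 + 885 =1471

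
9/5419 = 9/5419 =0.00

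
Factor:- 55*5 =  - 5^2 * 11^1= -275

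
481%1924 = 481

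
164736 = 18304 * 9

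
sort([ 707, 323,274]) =[ 274,  323,707]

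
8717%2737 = 506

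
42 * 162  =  6804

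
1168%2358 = 1168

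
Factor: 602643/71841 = 200881/23947=7^( - 1) * 11^( - 1 )*311^( - 1 )*200881^1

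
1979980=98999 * 20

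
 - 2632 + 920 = -1712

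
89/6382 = 89/6382 = 0.01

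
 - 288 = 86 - 374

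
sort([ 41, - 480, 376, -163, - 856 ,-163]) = [ - 856, - 480, - 163, - 163, 41,376]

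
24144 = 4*6036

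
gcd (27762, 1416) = 6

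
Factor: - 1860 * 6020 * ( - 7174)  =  80328712800 = 2^5* 3^1*5^2*7^1 * 17^1*31^1* 43^1*211^1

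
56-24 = 32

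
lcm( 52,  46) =1196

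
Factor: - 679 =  - 7^1*97^1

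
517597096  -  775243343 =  - 257646247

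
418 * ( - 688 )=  - 287584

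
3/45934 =3/45934 = 0.00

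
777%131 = 122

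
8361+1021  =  9382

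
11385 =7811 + 3574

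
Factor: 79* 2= 158  =  2^1*79^1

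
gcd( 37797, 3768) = 3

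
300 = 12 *25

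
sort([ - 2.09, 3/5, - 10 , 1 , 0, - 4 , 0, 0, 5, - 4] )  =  [ - 10, - 4  , - 4 , - 2.09 , 0,0, 0 , 3/5 , 1, 5]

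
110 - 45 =65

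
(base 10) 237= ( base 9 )283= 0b11101101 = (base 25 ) 9C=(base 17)dg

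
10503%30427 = 10503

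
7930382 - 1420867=6509515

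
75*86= 6450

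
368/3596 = 92/899 = 0.10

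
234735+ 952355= 1187090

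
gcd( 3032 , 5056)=8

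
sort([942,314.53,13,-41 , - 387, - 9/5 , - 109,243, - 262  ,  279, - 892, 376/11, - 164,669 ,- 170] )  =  [ - 892, - 387, - 262, -170,  -  164, - 109 ,- 41, - 9/5, 13, 376/11,243,279,314.53,669,  942] 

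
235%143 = 92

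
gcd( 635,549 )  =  1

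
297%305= 297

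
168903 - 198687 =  - 29784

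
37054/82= 451 + 36/41 = 451.88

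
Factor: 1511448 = 2^3*  3^1* 71^1*887^1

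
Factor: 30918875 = 5^3*13^1* 53^1 *359^1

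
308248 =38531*8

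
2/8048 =1/4024 = 0.00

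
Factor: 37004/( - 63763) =- 2^2*7^ ( - 1 )*11^1 * 29^2*9109^(- 1 )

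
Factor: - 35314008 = -2^3*3^1*19^1*43^1* 1801^1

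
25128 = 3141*8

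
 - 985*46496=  - 45798560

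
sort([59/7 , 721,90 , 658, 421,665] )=[ 59/7,  90, 421,  658, 665, 721 ] 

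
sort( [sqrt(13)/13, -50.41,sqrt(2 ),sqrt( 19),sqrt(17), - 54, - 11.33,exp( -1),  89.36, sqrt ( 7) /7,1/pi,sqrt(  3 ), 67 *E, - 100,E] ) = [ - 100, - 54, - 50.41, - 11.33,sqrt (13)/13, 1/pi, exp(-1 ),  sqrt( 7)/7,sqrt(2), sqrt(3 ),E,sqrt(17 ),sqrt( 19),  89.36, 67*E]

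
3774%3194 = 580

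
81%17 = 13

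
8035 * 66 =530310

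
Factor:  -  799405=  - 5^1 *61^1*2621^1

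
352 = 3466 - 3114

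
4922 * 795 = 3912990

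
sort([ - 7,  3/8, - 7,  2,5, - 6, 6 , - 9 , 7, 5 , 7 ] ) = [ - 9 , - 7,-7,-6,3/8 , 2, 5, 5, 6, 7,  7 ] 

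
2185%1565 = 620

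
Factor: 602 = 2^1 * 7^1 *43^1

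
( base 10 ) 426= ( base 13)26A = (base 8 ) 652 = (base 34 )ci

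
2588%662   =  602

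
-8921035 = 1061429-9982464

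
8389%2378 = 1255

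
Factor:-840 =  - 2^3*3^1*5^1* 7^1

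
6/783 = 2/261 = 0.01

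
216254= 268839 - 52585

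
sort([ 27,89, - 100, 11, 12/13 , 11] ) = [-100 , 12/13,11,11, 27, 89] 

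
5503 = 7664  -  2161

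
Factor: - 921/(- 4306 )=2^( - 1 )*3^1 * 307^1*2153^( - 1 ) 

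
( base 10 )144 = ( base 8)220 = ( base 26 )5e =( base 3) 12100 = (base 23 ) 66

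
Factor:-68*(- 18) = 1224 = 2^3 *3^2*17^1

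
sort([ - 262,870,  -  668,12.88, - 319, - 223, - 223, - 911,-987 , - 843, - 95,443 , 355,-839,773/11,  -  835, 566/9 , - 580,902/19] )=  [  -  987, - 911, - 843, - 839, - 835, - 668, - 580,-319, - 262, - 223, -223,-95,12.88 , 902/19, 566/9,773/11,355,443, 870]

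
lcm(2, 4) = 4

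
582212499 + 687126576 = 1269339075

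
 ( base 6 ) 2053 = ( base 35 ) da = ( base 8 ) 721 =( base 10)465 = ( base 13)29a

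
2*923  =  1846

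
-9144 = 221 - 9365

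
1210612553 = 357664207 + 852948346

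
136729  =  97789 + 38940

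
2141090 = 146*14665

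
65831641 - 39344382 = 26487259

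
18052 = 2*9026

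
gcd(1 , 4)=1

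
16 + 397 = 413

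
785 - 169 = 616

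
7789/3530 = 7789/3530 = 2.21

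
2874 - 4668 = -1794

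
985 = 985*1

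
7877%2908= 2061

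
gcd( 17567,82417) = 1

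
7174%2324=202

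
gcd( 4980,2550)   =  30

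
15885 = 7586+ 8299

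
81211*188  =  15267668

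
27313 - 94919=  - 67606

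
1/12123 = 1/12123 = 0.00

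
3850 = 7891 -4041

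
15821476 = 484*32689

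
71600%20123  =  11231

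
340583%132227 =76129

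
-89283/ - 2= 44641 + 1/2 = 44641.50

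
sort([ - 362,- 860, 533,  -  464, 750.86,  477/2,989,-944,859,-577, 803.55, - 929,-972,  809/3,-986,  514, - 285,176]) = [-986,-972,-944, - 929 ,  -  860, - 577, - 464,-362,-285, 176,  477/2,809/3, 514,  533,750.86, 803.55, 859,  989 ] 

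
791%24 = 23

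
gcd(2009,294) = 49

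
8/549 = 8/549 = 0.01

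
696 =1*696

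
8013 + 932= 8945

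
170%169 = 1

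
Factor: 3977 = 41^1 * 97^1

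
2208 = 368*6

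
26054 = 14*1861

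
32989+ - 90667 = - 57678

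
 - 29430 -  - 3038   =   - 26392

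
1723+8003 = 9726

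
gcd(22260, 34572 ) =12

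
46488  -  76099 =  - 29611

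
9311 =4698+4613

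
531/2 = 265 + 1/2 = 265.50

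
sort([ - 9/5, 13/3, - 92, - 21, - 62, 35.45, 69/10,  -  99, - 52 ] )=[ - 99, - 92, - 62 , - 52, - 21, - 9/5,13/3,69/10, 35.45] 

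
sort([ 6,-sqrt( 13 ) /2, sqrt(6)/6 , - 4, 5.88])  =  [ - 4, - sqrt(13)/2, sqrt( 6) /6 , 5.88, 6]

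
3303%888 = 639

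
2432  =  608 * 4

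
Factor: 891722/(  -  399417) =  - 2^1*3^( -1 )*13^1 * 29^( - 1)*4591^( - 1 )*34297^1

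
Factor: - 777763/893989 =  - 7^1 * 111109^1*893989^(-1 )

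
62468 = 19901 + 42567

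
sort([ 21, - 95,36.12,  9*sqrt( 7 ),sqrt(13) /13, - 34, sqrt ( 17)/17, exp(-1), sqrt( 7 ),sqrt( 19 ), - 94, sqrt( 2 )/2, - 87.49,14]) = [ - 95, -94,  -  87.49, - 34,sqrt ( 17 ) /17 , sqrt ( 13)/13,exp ( - 1), sqrt(2) /2,sqrt( 7 ),sqrt(19 ), 14, 21, 9*sqrt ( 7 ),36.12]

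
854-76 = 778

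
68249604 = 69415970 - 1166366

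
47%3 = 2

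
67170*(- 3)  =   - 201510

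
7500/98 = 3750/49 = 76.53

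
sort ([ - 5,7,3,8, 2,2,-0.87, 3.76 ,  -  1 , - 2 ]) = [  -  5 ,  -  2, - 1, - 0.87, 2, 2,3,3.76,  7,8 ]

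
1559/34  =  45 + 29/34 =45.85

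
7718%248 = 30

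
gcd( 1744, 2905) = 1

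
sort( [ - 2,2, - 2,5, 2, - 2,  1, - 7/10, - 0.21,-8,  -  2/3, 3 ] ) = [ - 8, - 2,-2,-2,  -  7/10,-2/3  ,-0.21, 1, 2, 2, 3, 5 ] 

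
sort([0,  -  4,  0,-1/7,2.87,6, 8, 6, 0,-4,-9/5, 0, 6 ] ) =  [-4, - 4, - 9/5, - 1/7, 0,0, 0,0 , 2.87,6, 6, 6,8 ]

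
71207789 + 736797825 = 808005614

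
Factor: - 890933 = - 890933^1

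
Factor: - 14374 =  - 2^1*7187^1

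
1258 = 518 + 740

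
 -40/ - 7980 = 2/399 = 0.01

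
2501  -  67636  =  -65135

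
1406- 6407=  - 5001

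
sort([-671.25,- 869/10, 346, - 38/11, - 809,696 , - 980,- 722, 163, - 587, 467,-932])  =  [ - 980, - 932, - 809, - 722, - 671.25 , - 587, - 869/10, - 38/11, 163, 346,467,696 ] 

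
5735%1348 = 343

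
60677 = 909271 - 848594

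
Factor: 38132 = 2^2*9533^1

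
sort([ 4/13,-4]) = [-4, 4/13 ]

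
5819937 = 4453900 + 1366037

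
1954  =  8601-6647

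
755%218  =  101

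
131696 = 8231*16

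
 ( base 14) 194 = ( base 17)123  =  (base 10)326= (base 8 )506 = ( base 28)BI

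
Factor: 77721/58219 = 3^1*3701^1  *8317^( - 1 ) = 11103/8317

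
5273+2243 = 7516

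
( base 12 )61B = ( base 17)313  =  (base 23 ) 1FD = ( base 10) 887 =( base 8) 1567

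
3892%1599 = 694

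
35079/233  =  150+129/233 =150.55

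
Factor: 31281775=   5^2*7^1*178753^1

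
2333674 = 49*47626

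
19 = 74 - 55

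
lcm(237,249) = 19671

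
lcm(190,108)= 10260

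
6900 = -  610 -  - 7510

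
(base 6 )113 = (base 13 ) 36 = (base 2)101101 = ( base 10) 45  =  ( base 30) 1F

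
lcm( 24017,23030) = 1681190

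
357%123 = 111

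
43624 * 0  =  0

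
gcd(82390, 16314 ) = 2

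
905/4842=905/4842= 0.19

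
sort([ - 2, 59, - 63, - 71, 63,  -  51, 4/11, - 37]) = [ - 71,-63, - 51, - 37, -2, 4/11,59, 63]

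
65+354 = 419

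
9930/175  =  1986/35 = 56.74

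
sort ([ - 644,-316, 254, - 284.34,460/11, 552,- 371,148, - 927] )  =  [ - 927, -644,  -  371, - 316, - 284.34, 460/11, 148, 254, 552]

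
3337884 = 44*75861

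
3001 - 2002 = 999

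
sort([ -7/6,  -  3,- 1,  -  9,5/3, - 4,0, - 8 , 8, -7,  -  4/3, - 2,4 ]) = [ - 9,-8, - 7, - 4, - 3,  -  2,  -  4/3  , - 7/6,- 1, 0, 5/3,4, 8 ]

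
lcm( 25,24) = 600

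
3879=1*3879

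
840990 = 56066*15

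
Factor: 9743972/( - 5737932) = - 2435993/1434483=- 3^(-3)*7^1*43^1*8093^1*  53129^( - 1) 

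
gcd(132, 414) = 6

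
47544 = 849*56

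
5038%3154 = 1884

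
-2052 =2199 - 4251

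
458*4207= 1926806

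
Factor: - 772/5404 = - 1/7 = - 7^( - 1) 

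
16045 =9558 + 6487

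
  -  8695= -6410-2285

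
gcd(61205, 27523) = 1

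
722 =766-44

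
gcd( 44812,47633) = 1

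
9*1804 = 16236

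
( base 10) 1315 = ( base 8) 2443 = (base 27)1lj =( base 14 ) 69D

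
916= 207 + 709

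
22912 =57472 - 34560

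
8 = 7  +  1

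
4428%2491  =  1937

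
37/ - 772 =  - 37/772  =  - 0.05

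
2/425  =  2/425 = 0.00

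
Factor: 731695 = 5^1 * 61^1*2399^1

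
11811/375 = 3937/125 = 31.50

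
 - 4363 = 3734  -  8097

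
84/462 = 2/11 = 0.18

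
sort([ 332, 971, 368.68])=[ 332, 368.68, 971]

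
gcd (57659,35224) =7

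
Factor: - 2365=-5^1*11^1 *43^1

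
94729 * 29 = 2747141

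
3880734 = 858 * 4523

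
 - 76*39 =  - 2964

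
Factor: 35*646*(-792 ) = -17907120 = -2^4*3^2*5^1*7^1*11^1*17^1*19^1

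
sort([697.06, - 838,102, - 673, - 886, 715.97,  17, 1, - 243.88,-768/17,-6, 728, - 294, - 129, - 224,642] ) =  [ - 886, - 838, - 673,-294, - 243.88, - 224,- 129, - 768/17, - 6,1 , 17, 102,642, 697.06,715.97, 728]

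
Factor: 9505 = 5^1*1901^1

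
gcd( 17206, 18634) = 14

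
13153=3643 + 9510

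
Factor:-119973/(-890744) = 2^( - 3)*3^1 * 7^1*23^(  -  1 )*29^1*47^(-1)*103^( - 1 )*197^1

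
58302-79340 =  - 21038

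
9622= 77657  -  68035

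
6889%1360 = 89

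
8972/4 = 2243 = 2243.00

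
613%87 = 4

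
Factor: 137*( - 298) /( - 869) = 2^1*11^ ( - 1 )*79^(-1 )*137^1* 149^1 = 40826/869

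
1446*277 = 400542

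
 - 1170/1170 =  - 1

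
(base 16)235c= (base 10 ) 9052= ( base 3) 110102021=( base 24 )FH4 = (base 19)1618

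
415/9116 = 415/9116 = 0.05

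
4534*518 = 2348612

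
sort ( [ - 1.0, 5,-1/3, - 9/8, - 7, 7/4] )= [-7, - 9/8, - 1.0, - 1/3, 7/4,5]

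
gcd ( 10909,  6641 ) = 1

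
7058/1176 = 6 + 1/588 = 6.00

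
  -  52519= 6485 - 59004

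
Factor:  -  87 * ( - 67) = 5829 = 3^1*  29^1 * 67^1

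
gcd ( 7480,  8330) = 170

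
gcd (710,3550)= 710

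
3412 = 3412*1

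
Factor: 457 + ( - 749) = - 292 = - 2^2 * 73^1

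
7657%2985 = 1687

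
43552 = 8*5444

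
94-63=31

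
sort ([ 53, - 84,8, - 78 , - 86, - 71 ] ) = [ -86,- 84, - 78,-71 , 8,53 ]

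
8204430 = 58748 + 8145682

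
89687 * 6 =538122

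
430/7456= 215/3728 = 0.06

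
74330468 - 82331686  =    -  8001218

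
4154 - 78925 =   -  74771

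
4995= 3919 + 1076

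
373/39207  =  373/39207=   0.01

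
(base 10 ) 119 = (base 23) 54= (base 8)167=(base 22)59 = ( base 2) 1110111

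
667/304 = 667/304= 2.19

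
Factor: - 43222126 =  - 2^1*17^1*1271239^1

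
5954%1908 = 230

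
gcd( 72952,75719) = 1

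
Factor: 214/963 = 2^1*3^(-2) = 2/9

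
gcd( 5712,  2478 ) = 42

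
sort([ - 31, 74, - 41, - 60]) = [  -  60, - 41, - 31 , 74]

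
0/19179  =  0 = 0.00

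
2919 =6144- 3225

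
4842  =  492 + 4350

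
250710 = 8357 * 30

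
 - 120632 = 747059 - 867691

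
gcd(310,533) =1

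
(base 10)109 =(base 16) 6d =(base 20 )59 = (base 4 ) 1231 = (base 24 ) 4d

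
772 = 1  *772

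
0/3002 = 0  =  0.00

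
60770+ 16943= 77713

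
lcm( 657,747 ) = 54531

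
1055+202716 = 203771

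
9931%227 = 170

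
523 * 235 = 122905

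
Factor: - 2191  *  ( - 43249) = 7^1*61^1 * 313^1*709^1=94758559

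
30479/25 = 1219 + 4/25= 1219.16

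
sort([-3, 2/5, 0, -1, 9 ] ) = [-3, - 1,0, 2/5, 9]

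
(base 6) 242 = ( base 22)4A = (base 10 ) 98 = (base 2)1100010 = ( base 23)46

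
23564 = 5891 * 4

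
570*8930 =5090100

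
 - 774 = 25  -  799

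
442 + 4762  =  5204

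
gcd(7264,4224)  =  32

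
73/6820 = 73/6820 = 0.01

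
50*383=19150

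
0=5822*0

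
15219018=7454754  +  7764264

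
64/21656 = 8/2707  =  0.00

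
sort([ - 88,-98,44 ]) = [ - 98, - 88,44 ] 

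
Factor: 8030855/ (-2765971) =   -  5^1*7^2 *13^(-1)*263^(-1 )*809^(  -  1)*32779^1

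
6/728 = 3/364 = 0.01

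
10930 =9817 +1113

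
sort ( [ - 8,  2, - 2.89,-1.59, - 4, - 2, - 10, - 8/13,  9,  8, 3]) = [  -  10, - 8, - 4, - 2.89, - 2, -1.59, - 8/13,2,3, 8,9]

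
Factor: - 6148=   -  2^2*29^1*53^1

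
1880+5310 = 7190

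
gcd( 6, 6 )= 6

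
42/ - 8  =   - 21/4 = - 5.25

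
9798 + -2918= 6880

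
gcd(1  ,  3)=1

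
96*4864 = 466944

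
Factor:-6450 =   -  2^1*3^1*5^2*43^1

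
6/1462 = 3/731 = 0.00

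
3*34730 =104190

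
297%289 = 8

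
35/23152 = 35/23152= 0.00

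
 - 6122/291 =- 6122/291 = - 21.04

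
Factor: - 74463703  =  -74463703^1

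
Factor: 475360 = 2^5*5^1*2971^1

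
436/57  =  7+37/57 = 7.65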